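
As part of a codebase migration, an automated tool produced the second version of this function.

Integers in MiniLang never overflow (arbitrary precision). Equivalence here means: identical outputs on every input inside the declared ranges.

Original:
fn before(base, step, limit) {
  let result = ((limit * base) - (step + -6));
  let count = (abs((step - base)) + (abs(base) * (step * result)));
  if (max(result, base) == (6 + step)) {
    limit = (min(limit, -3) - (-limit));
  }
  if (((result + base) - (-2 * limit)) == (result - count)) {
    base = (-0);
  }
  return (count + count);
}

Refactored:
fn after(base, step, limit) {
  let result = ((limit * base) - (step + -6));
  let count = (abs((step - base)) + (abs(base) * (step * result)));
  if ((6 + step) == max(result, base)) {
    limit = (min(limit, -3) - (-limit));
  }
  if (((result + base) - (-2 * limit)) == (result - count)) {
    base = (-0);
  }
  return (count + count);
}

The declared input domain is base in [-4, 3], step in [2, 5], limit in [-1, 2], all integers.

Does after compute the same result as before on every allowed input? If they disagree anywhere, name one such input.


Behavior is preserved: although same computation, different form, the outputs never diverge.
One worked example (base=-4, step=2, limit=1) — before: result = 0; count = 6; (max(result, base) == (6 + step)) -> false; (((result + base) - (-2 * limit)) == (result - count)) -> false; return 12; after: result = 0; count = 6; ((6 + step) == max(result, base)) -> false; (((result + base) - (-2 * limit)) == (result - count)) -> false; return 12; agreement on 12.
Sweeping the whole domain (128 inputs) finds no disagreement.
verdict: equivalent


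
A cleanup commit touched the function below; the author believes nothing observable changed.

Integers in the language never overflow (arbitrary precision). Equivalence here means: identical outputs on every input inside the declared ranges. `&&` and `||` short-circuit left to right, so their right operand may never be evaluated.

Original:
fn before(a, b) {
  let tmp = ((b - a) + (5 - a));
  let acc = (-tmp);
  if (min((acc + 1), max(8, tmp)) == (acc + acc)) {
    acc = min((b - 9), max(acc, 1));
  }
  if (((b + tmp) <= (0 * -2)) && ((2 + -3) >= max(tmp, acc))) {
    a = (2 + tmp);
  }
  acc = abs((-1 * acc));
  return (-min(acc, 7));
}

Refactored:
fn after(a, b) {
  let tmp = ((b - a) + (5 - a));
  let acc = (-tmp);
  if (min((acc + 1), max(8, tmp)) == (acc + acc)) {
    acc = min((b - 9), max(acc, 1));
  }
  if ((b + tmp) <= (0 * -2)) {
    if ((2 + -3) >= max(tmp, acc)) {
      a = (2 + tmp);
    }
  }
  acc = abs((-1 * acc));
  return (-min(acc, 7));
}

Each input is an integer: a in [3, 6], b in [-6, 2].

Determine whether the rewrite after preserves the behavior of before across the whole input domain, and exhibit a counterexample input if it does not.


Reading the diff, among the changes: boolean connective usage differs, branching structure differs, statement counts differ.
As a probe, take a=5, b=-4: before runs tmp := -9 | acc := 9 | (min((acc + 1), max(8, tmp)) == (acc + acc)): false | (((b + tmp) <= (0 * -2)) && ((2 + -3) >= max(tmp, acc))): false | acc := 9 | result -7; after runs tmp := -9 | acc := 9 | (min((acc + 1), max(8, tmp)) == (acc + acc)): false | ((b + tmp) <= (0 * -2)): true | ((2 + -3) >= max(tmp, acc)): false | acc := 9 | result -7; both end at -7.
An exhaustive pass over the 36 declared inputs shows identical outputs.
verdict: equivalent


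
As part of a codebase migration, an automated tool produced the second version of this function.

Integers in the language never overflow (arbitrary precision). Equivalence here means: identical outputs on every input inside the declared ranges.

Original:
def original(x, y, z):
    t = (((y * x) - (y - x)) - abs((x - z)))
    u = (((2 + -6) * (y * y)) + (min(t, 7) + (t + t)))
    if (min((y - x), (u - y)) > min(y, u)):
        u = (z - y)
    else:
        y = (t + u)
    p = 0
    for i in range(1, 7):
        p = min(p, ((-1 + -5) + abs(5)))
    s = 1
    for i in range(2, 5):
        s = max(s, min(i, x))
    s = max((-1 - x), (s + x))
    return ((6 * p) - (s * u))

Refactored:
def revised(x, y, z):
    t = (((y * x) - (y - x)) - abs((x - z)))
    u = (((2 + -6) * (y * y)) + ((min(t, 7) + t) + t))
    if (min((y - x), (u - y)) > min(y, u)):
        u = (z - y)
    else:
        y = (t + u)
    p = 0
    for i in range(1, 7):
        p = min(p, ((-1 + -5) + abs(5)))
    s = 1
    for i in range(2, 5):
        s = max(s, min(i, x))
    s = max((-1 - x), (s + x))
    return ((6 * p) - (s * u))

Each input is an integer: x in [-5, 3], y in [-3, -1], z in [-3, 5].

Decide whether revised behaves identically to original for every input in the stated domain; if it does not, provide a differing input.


The two are interchangeable: same computation, different form, and every declared input agrees.
As a probe, take x=-3, y=-3, z=-2: original runs t = 8; u = -13; (min((y - x), (u - y)) > min(y, u)) -> true; u = 1; p = 0; [i=1]; p = -1; [i=2]; p = -1; [i=3]; p = -1; [i=4]; p = -1; [i=5]; p = -1; [i=6]; p = -1; s = 1; [i=2]; s = 1; [i=3]; s = 1; [i=4]; s = 1; s = 2; return -8; revised runs t = 8; u = -13; (min((y - x), (u - y)) > min(y, u)) -> true; u = 1; p = 0; [i=1]; p = -1; [i=2]; p = -1; [i=3]; p = -1; [i=4]; p = -1; [i=5]; p = -1; [i=6]; p = -1; s = 1; [i=2]; s = 1; [i=3]; s = 1; [i=4]; s = 1; s = 2; return -8; both end at -8.
Across all 243 domain points the two functions coincide.
verdict: equivalent


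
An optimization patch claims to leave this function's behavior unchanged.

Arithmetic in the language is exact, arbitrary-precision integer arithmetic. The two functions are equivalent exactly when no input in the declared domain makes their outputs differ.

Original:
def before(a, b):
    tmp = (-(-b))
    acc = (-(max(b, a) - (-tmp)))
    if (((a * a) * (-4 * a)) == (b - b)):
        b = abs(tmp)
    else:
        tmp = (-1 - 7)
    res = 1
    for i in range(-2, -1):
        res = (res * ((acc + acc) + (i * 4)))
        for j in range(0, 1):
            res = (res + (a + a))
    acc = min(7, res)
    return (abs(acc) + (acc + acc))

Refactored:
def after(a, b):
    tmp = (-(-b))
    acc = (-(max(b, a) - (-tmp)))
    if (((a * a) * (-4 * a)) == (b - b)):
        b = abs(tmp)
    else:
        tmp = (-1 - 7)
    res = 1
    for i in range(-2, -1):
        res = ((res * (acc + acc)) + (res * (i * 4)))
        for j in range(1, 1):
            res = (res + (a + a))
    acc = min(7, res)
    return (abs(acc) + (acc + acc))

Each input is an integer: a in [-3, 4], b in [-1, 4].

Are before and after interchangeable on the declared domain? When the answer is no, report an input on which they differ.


Take a=-3, b=-1.
before: tmp=-1, then acc=2, then (((a * a) * (-4 * a)) == (b - b)) is false, then tmp=-8, then res=1, then (i=-2), then res=-4, then (j=0), then res=-10, then acc=-10, then returns -10
after: tmp=-1, then acc=2, then (((a * a) * (-4 * a)) == (b - b)) is false, then tmp=-8, then res=1, then (i=-2), then res=-4, then the loop over j runs zero times, then acc=-4, then returns -4
-10 != -4, so the rewrite changes behavior.
verdict: not equivalent; witness: a=-3, b=-1


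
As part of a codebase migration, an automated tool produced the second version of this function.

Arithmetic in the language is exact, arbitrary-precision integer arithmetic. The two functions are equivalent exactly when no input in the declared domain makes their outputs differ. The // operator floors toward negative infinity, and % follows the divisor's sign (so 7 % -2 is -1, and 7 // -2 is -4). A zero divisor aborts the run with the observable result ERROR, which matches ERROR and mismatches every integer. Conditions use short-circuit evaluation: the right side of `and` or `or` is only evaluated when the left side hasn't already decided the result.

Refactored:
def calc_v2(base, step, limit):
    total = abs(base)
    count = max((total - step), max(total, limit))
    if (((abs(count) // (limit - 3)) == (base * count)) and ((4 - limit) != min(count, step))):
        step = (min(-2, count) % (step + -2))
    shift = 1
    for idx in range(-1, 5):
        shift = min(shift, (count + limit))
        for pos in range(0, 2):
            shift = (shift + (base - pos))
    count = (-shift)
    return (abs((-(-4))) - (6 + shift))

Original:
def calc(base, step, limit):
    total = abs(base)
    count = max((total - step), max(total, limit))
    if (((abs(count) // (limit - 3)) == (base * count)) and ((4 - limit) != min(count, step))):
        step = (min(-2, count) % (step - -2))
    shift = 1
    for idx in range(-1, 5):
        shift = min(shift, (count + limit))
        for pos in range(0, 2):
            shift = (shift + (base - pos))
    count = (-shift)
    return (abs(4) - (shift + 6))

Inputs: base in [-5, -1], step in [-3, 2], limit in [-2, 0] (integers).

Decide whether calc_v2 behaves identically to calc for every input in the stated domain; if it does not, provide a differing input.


Consider the input base=-1, step=2, limit=-2.
calc: total becomes 1; next count becomes 1; next (((abs(count) // (limit - 3)) == (base * count)) and ((4 - limit) != min(count, step))) evaluates to true; next step becomes 2; next shift becomes 1; next at idx=-1:; next shift becomes -1; next at pos=0:; next shift becomes -2; next at pos=1:; next shift becomes -4; next at idx=0:; next shift becomes -4; next at pos=0:; next shift becomes -5; next at pos=1:; next shift becomes -7; next at idx=1:; next shift becomes -7; next at pos=0:; next shift becomes -8; next at pos=1:; next shift becomes -10; next at idx=2:; next shift becomes -10; next at pos=0:; next shift becomes -11; next at pos=1:; next shift becomes -13; next at idx=3:; next shift becomes -13; next at pos=0:; next shift becomes -14; next at pos=1:; next shift becomes -16; next at idx=4:; next shift becomes -16; next at pos=0:; next shift becomes -17; next at pos=1:; next shift becomes -19; next count becomes 19; next final value 17
calc_v2: total becomes 1; next count becomes 1; next (((abs(count) // (limit - 3)) == (base * count)) and ((4 - limit) != min(count, step))) evaluates to true; next hits division by zero so the output is ERROR
17 and ERROR differ, so these are not the same function on this domain.
verdict: not equivalent; witness: base=-1, step=2, limit=-2


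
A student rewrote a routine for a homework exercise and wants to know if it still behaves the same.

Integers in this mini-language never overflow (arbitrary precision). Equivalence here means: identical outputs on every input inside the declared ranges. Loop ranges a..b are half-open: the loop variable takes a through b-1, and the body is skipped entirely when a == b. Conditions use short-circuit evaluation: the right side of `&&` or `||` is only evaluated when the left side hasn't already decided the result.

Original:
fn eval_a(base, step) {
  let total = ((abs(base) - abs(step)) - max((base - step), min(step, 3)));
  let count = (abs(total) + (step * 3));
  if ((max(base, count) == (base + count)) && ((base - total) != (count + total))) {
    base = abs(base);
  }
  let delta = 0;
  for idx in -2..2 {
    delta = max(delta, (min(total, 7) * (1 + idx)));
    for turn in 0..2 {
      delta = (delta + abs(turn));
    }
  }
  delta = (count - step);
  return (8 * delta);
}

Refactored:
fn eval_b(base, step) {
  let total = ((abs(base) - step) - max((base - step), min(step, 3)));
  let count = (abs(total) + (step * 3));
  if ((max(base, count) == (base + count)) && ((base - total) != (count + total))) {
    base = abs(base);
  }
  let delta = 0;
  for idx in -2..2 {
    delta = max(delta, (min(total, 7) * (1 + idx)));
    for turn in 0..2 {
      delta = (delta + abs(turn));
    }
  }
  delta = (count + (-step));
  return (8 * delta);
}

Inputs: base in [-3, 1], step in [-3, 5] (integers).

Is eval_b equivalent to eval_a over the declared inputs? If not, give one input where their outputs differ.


The rewrite breaks on base=-3, step=-3, where the results are -48 and 0.
eval_a: total := 0 | count := -9 | ((max(base, count) == (base + count)) && ((base - total) != (count + total))): false | delta := 0 | iter idx=-2: | delta := 0 | iter turn=0: | delta := 0 | iter turn=1: | delta := 1 | iter idx=-1: | delta := 1 | iter turn=0: | delta := 1 | iter turn=1: | delta := 2 | iter idx=0: | delta := 2 | iter turn=0: | delta := 2 | iter turn=1: | delta := 3 | iter idx=1: | delta := 3 | iter turn=0: | delta := 3 | iter turn=1: | delta := 4 | delta := -6 | result -48
eval_b: total := 6 | count := -3 | ((max(base, count) == (base + count)) && ((base - total) != (count + total))): false | delta := 0 | iter idx=-2: | delta := 0 | iter turn=0: | delta := 0 | iter turn=1: | delta := 1 | iter idx=-1: | delta := 1 | iter turn=0: | delta := 1 | iter turn=1: | delta := 2 | iter idx=0: | delta := 6 | iter turn=0: | delta := 6 | iter turn=1: | delta := 7 | iter idx=1: | delta := 12 | iter turn=0: | delta := 12 | iter turn=1: | delta := 13 | delta := 0 | result 0
verdict: not equivalent; witness: base=-3, step=-3


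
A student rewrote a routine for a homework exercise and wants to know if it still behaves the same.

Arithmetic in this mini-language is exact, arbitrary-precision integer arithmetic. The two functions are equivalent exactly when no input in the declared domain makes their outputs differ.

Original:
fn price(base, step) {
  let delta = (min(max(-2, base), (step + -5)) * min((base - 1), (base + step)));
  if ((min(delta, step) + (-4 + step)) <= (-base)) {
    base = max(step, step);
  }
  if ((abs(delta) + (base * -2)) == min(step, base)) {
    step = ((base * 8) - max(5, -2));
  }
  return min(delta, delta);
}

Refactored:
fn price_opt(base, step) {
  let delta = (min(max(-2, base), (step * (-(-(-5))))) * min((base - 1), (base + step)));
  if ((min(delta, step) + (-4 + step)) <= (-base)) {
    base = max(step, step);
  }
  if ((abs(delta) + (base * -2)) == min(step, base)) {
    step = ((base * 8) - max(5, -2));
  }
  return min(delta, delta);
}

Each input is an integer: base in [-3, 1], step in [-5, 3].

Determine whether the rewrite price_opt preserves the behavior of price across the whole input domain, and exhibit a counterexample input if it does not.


Input base=-3, step=-5: 80 from price versus 16 from price_opt.
verdict: not equivalent; witness: base=-3, step=-5


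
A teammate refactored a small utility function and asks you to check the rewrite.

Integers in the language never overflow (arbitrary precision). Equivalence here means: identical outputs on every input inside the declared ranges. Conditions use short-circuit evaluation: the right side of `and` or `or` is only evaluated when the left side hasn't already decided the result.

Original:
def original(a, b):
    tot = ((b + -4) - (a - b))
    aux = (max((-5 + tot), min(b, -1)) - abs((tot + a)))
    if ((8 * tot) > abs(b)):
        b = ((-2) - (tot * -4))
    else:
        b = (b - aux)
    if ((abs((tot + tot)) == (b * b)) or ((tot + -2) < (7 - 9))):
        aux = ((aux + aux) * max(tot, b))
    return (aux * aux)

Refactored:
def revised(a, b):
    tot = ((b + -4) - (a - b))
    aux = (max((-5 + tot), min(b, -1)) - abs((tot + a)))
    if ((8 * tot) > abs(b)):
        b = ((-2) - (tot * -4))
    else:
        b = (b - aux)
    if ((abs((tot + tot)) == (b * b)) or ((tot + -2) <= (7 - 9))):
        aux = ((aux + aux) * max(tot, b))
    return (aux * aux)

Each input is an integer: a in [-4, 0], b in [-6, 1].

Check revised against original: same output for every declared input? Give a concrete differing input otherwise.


Consider the input a=-4, b=0.
original: tot becomes 0; next aux becomes -5; next ((8 * tot) > abs(b)) evaluates to false; next b becomes 5; next ((abs((tot + tot)) == (b * b)) or ((tot + -2) < (7 - 9))) evaluates to false; next final value 25
revised: tot becomes 0; next aux becomes -5; next ((8 * tot) > abs(b)) evaluates to false; next b becomes 5; next ((abs((tot + tot)) == (b * b)) or ((tot + -2) <= (7 - 9))) evaluates to true; next aux becomes -50; next final value 2500
25 vs 2500 — the two versions disagree here.
verdict: not equivalent; witness: a=-4, b=0


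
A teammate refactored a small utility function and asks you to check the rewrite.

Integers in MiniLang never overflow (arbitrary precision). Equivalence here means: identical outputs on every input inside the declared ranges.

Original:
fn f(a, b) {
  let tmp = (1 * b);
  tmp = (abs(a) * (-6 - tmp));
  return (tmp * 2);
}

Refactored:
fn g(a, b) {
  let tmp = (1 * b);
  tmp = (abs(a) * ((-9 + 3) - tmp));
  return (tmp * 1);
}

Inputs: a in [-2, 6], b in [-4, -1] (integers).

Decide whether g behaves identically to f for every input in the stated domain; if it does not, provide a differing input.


The rewrite breaks on a=-2, b=-4, where the results are -8 and -4.
f: tmp = -4; tmp = -4; return -8
g: tmp = -4; tmp = -4; return -4
verdict: not equivalent; witness: a=-2, b=-4


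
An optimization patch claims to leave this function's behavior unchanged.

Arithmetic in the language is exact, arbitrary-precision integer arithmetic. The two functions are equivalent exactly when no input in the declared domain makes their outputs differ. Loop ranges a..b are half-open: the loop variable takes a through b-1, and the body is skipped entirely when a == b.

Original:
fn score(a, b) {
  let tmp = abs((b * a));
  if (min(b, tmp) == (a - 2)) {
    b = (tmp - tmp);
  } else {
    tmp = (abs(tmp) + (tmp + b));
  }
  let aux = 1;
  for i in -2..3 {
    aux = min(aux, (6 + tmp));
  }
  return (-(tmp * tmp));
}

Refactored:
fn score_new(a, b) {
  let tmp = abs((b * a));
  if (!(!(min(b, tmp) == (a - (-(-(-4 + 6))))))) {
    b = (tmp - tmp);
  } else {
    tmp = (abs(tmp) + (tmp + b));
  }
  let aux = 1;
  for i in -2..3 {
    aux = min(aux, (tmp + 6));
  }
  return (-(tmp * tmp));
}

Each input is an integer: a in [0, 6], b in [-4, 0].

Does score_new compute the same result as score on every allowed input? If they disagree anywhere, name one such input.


The two are interchangeable: constant usage differs; and boolean connective usage differs; and arithmetic usage differs, and every declared input agrees.
Tracing a=0, b=-3: score: tmp=0, then (min(b, tmp) == (a - 2)) is false, then tmp=-3, then aux=1, then (i=-2), then aux=1, then (i=-1), then aux=1, then (i=0), then aux=1, then (i=1), then aux=1, then (i=2), then aux=1, then returns -9 | score_new: tmp=0, then (!(!(min(b, tmp) == (a - (-(-(-4 + 6))))))) is false, then tmp=-3, then aux=1, then (i=-2), then aux=1, then (i=-1), then aux=1, then (i=0), then aux=1, then (i=1), then aux=1, then (i=2), then aux=1, then returns -9 — matching result -9.
Every one of the 35 inputs gives matching results.
verdict: equivalent


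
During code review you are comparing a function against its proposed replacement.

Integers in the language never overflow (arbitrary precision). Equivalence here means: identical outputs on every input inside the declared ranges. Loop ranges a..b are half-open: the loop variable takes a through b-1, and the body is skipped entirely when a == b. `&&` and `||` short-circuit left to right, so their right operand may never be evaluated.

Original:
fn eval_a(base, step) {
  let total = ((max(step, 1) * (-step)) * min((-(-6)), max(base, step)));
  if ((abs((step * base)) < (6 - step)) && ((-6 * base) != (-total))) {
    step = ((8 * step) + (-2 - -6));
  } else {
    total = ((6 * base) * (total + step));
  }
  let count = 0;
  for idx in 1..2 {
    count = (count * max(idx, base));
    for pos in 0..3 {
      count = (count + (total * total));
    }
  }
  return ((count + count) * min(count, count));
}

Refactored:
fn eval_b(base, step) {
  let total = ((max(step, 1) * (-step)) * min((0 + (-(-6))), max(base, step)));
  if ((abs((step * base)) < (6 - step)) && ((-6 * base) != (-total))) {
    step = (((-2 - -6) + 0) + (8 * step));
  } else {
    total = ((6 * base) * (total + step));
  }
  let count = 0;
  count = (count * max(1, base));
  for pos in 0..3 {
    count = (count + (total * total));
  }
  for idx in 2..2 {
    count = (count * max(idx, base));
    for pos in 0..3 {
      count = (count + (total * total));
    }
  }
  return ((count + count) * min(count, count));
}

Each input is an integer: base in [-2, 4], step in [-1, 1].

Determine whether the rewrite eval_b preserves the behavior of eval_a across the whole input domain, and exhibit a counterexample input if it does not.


Comparing the listings, the differences include: arithmetic usage differs, constant usage differs, statement counts differ, min/max/abs usage differs, loop structure differs.
As a probe, take base=1, step=0: eval_a runs total = 0; ((abs((step * base)) < (6 - step)) && ((-6 * base) != (-total))) -> true; step = 4; count = 0; [idx=1]; count = 0; [pos=0]; count = 0; [pos=1]; count = 0; [pos=2]; count = 0; return 0; eval_b runs total = 0; ((abs((step * base)) < (6 - step)) && ((-6 * base) != (-total))) -> true; step = 4; count = 0; count = 0; [pos=0]; count = 0; [pos=1]; count = 0; [pos=2]; count = 0; the idx loop: no iterations; return 0; both end at 0.
Across all 21 domain points the two functions coincide.
verdict: equivalent


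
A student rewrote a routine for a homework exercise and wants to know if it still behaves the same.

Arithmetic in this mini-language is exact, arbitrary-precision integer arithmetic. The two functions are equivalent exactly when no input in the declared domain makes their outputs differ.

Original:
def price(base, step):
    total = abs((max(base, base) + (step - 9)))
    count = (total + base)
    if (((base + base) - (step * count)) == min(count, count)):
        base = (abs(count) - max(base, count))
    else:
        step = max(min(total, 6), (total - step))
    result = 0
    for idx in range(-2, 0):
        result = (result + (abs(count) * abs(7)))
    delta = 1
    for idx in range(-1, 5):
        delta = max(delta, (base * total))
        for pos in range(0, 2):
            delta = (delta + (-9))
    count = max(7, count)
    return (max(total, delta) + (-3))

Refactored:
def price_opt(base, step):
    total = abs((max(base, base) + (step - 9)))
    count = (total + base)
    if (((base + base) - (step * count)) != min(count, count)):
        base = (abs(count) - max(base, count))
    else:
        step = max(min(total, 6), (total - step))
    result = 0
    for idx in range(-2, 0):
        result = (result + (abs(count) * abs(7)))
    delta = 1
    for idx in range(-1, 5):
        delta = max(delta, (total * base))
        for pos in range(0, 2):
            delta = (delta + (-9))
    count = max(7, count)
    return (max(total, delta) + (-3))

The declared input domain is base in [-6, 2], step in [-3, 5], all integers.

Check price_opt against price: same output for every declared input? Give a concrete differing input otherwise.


Equivalent. The suspicious edit (`(((base + base) - (step * count)) == min(count, count))` became `(((base + base) - (step * count)) != min(count, count))`) never changes the result for any input inside the declared domain.
Across all 81 domain points the two functions coincide.
Tracing base=2, step=0: price: total=7, then count=9, then (((base + base) - (step * count)) == min(count, count)) is false, then step=7, then result=0, then (idx=-2), then result=63, then (idx=-1), then result=126, then delta=1, then (idx=-1), then delta=14, then (pos=0), then delta=5, then (pos=1), then delta=-4, then (idx=0), then delta=14, then (pos=0), then delta=5, then (pos=1), then delta=-4, then (idx=1), then delta=14, then (pos=0), then delta=5, then (pos=1), then delta=-4, then (idx=2), then delta=14, then (pos=0), then delta=5, then (pos=1), then delta=-4, then (idx=3), then delta=14, then (pos=0), then delta=5, then (pos=1), then delta=-4, then (idx=4), then delta=14, then (pos=0), then delta=5, then (pos=1), then delta=-4, then count=9, then returns 4 | price_opt: total=7, then count=9, then (((base + base) - (step * count)) != min(count, count)) is true, then base=0, then result=0, then (idx=-2), then result=63, then (idx=-1), then result=126, then delta=1, then (idx=-1), then delta=1, then (pos=0), then delta=-8, then (pos=1), then delta=-17, then (idx=0), then delta=0, then (pos=0), then delta=-9, then (pos=1), then delta=-18, then (idx=1), then delta=0, then (pos=0), then delta=-9, then (pos=1), then delta=-18, then (idx=2), then delta=0, then (pos=0), then delta=-9, then (pos=1), then delta=-18, then (idx=3), then delta=0, then (pos=0), then delta=-9, then (pos=1), then delta=-18, then (idx=4), then delta=0, then (pos=0), then delta=-9, then (pos=1), then delta=-18, then count=9, then returns 4 — matching result 4.
verdict: equivalent


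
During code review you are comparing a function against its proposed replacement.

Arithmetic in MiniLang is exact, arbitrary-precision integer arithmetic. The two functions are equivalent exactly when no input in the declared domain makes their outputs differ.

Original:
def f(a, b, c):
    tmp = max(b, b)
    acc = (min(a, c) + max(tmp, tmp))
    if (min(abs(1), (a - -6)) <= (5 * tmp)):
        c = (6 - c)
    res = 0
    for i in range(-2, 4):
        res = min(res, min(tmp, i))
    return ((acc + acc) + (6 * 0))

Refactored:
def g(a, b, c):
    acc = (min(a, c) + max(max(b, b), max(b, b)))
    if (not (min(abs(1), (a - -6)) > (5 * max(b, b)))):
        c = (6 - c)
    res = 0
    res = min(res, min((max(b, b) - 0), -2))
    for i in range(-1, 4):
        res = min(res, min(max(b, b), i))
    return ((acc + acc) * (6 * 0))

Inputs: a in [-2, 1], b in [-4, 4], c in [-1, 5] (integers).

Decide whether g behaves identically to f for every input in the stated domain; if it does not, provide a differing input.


Input a=-2, b=-4, c=-1: -12 from f versus 0 from g.
verdict: not equivalent; witness: a=-2, b=-4, c=-1


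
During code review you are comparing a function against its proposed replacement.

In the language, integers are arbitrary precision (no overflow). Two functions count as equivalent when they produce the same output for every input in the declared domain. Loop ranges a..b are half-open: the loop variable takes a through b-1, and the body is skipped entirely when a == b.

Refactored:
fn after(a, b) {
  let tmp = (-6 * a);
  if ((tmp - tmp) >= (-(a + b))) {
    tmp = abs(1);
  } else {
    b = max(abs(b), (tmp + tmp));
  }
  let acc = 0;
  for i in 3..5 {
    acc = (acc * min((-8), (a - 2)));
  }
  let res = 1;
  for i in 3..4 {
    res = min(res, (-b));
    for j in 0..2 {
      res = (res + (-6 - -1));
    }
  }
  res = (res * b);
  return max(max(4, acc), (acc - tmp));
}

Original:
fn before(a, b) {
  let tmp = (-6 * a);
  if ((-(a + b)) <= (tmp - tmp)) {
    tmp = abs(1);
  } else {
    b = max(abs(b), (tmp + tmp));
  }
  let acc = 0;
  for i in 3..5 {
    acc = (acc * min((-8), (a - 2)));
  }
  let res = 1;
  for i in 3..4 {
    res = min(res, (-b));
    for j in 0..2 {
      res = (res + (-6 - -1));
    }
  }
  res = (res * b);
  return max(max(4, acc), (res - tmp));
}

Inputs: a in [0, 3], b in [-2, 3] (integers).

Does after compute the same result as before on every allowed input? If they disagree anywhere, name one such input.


Not equivalent: a=1, b=-2 separates them (4 vs 6).
before: tmp = -6; ((-(a + b)) <= (tmp - tmp)) -> false; b = 2; acc = 0; [i=3]; acc = 0; [i=4]; acc = 0; res = 1; [i=3]; res = -2; [j=0]; res = -7; [j=1]; res = -12; res = -24; return 4
after: tmp = -6; ((tmp - tmp) >= (-(a + b))) -> false; b = 2; acc = 0; [i=3]; acc = 0; [i=4]; acc = 0; res = 1; [i=3]; res = -2; [j=0]; res = -7; [j=1]; res = -12; res = -24; return 6
verdict: not equivalent; witness: a=1, b=-2


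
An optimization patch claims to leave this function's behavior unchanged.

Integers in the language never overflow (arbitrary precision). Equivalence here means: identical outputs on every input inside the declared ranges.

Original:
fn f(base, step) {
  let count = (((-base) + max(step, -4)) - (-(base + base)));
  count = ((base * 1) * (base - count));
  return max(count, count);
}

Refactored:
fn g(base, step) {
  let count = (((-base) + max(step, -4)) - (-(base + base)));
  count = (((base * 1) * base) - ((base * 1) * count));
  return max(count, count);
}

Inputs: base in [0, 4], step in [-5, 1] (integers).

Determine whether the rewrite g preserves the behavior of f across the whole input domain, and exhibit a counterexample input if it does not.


Differences: constant usage differs; also arithmetic usage differs — yet all 35 inputs agree.
verdict: equivalent


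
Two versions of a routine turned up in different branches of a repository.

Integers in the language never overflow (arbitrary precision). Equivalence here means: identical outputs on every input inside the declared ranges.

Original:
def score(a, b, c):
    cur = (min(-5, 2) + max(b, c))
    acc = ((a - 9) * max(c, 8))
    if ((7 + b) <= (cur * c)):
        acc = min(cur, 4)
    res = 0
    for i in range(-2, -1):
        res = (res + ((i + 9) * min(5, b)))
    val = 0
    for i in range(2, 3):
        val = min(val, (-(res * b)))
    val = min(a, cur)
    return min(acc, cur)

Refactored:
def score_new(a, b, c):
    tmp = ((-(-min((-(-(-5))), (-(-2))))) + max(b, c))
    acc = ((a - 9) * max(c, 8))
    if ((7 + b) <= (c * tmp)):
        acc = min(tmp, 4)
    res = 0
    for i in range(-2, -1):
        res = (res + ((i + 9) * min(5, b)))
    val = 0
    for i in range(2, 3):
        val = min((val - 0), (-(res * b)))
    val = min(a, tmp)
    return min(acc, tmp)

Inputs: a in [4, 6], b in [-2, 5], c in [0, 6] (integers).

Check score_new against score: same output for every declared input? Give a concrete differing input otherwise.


Comparing the listings, the differences include: local variable names differ, arithmetic usage differs, constant usage differs.
Tracing a=4, b=0, c=3: score: cur = -2; acc = -40; ((7 + b) <= (cur * c)) -> false; res = 0; [i=-2]; res = 0; val = 0; [i=2]; val = 0; val = -2; return -40 | score_new: tmp = -2; acc = -40; ((7 + b) <= (c * tmp)) -> false; res = 0; [i=-2]; res = 0; val = 0; [i=2]; val = 0; val = -2; return -40 — matching result -40.
An exhaustive pass over the 168 declared inputs shows identical outputs.
verdict: equivalent


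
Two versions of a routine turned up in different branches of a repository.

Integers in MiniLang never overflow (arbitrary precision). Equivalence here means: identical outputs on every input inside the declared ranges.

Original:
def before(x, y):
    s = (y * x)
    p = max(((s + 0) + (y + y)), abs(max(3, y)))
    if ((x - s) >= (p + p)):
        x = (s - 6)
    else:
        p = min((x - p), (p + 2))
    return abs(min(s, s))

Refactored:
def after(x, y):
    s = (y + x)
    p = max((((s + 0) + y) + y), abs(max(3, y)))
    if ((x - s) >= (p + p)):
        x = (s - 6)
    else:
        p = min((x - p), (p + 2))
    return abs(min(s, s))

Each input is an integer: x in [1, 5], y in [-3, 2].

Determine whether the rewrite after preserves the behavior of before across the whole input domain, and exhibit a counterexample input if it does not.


On input x=1, y=-3, before returns 3 while after returns 2.
verdict: not equivalent; witness: x=1, y=-3


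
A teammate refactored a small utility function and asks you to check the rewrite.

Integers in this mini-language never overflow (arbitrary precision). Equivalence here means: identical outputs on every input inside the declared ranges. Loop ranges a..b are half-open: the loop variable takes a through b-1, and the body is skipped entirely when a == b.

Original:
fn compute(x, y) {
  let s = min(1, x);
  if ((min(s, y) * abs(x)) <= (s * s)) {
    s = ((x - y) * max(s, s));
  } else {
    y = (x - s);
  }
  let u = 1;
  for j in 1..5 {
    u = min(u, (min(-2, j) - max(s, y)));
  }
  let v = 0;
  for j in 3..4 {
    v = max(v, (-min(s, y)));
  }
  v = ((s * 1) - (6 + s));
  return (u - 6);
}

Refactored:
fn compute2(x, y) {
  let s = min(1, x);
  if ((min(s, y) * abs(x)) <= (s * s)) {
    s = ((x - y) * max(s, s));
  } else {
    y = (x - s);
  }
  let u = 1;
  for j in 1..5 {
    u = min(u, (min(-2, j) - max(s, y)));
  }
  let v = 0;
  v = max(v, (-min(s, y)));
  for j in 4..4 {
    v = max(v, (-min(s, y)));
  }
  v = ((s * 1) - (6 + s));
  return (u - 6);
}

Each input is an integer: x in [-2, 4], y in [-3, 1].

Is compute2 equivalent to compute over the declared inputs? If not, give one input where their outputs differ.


The two versions differ — the changes include min/max/abs usage differs; loop structure differs; statement counts differ.
One worked example (x=1, y=-3) — compute: s = 1; ((min(s, y) * abs(x)) <= (s * s)) -> true; s = 4; u = 1; [j=1]; u = -6; [j=2]; u = -6; [j=3]; u = -6; [j=4]; u = -6; v = 0; [j=3]; v = 3; v = -6; return -12; compute2: s = 1; ((min(s, y) * abs(x)) <= (s * s)) -> true; s = 4; u = 1; [j=1]; u = -6; [j=2]; u = -6; [j=3]; u = -6; [j=4]; u = -6; v = 0; v = 3; the j loop: no iterations; v = -6; return -12; agreement on -12.
Checked all 35 inputs in the declared domain: the outputs agree on every one.
verdict: equivalent


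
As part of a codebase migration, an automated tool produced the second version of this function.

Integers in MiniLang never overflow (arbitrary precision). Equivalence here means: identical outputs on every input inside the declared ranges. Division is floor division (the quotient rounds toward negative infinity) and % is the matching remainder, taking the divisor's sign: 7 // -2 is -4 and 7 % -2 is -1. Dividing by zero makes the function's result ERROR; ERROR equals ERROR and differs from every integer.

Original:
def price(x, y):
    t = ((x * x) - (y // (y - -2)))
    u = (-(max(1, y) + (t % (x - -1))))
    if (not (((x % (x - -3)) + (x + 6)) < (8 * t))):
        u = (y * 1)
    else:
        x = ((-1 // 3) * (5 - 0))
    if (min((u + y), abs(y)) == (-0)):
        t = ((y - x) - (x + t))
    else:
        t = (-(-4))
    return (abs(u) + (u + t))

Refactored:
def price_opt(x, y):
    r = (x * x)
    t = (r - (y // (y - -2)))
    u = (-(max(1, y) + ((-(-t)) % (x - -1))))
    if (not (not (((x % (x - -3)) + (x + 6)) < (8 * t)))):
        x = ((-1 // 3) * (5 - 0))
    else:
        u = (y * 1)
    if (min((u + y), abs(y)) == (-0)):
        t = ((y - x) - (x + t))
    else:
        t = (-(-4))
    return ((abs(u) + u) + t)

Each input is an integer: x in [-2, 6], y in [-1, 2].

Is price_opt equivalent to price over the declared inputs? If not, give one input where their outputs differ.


Reading the diff, among the changes: statement counts differ; also boolean connective usage differs; also local variable names differ.
As a probe, take x=3, y=0: price runs t becomes 9; next u becomes -2; next (not (((x % (x - -3)) + (x + 6)) < (8 * t))) evaluates to false; next x becomes -5; next (min((u + y), abs(y)) == (-0)) evaluates to false; next t becomes 4; next final value 4; price_opt runs r becomes 9; next t becomes 9; next u becomes -2; next (not (not (((x % (x - -3)) + (x + 6)) < (8 * t)))) evaluates to true; next x becomes -5; next (min((u + y), abs(y)) == (-0)) evaluates to false; next t becomes 4; next final value 4; both end at 4.
Sweeping the whole domain (36 inputs) finds no disagreement.
verdict: equivalent


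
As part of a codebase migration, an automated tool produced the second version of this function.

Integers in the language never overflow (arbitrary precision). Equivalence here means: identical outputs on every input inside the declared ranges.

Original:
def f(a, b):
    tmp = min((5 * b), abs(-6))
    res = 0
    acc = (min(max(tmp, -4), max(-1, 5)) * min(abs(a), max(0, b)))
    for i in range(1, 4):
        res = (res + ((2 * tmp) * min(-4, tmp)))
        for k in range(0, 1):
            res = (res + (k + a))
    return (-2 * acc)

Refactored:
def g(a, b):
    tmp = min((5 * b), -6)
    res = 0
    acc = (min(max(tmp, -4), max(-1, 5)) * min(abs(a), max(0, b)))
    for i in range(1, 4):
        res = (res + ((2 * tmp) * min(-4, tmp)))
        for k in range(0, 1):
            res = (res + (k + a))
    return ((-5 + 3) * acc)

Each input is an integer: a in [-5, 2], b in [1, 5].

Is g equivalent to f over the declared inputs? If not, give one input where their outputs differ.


Not equivalent: a=-5, b=1 separates them (-10 vs 8).
f: tmp = 5; res = 0; acc = 5; [i=1]; res = -40; [k=0]; res = -45; [i=2]; res = -85; [k=0]; res = -90; [i=3]; res = -130; [k=0]; res = -135; return -10
g: tmp = -6; res = 0; acc = -4; [i=1]; res = 72; [k=0]; res = 67; [i=2]; res = 139; [k=0]; res = 134; [i=3]; res = 206; [k=0]; res = 201; return 8
verdict: not equivalent; witness: a=-5, b=1


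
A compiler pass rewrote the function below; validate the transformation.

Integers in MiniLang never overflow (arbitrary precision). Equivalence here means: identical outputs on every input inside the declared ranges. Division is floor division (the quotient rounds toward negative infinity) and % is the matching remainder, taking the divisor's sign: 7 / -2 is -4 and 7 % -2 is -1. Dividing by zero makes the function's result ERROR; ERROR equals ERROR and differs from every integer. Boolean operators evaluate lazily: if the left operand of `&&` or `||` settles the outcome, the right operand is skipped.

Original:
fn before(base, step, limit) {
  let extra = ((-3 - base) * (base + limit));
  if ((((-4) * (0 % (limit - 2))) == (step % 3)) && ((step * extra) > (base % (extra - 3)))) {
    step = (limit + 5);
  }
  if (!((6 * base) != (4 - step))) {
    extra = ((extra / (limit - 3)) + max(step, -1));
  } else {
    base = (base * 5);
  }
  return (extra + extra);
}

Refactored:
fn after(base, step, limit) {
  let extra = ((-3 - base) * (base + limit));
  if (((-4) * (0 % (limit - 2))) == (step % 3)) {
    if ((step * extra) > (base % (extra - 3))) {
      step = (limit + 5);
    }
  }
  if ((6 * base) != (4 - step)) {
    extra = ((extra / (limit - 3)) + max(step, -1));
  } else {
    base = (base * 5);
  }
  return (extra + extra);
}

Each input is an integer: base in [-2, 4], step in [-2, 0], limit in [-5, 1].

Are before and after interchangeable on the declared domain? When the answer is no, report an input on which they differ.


These are not equivalent — on base=-2, step=-2, limit=-5 the outputs split (14 vs -4).
before: extra becomes 7; next ((((-4) * (0 % (limit - 2))) == (step % 3)) && ((step * extra) > (base % (extra - 3)))) evaluates to false; next (!((6 * base) != (4 - step))) evaluates to false; next base becomes -10; next final value 14
after: extra becomes 7; next (((-4) * (0 % (limit - 2))) == (step % 3)) evaluates to false; next ((6 * base) != (4 - step)) evaluates to true; next extra becomes -2; next final value -4
verdict: not equivalent; witness: base=-2, step=-2, limit=-5


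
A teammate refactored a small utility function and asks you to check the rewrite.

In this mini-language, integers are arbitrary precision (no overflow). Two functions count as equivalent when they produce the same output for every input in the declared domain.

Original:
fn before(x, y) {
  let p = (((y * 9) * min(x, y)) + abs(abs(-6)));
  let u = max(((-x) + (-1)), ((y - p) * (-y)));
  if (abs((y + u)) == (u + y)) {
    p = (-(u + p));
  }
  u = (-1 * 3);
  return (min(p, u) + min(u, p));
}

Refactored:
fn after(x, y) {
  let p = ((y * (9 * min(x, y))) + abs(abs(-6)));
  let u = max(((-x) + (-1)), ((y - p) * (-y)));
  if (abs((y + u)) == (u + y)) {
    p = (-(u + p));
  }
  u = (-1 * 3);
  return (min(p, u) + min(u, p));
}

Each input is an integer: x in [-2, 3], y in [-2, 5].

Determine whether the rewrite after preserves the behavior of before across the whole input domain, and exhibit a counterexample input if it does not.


Differences: same computation, different form — yet all 48 inputs agree.
verdict: equivalent


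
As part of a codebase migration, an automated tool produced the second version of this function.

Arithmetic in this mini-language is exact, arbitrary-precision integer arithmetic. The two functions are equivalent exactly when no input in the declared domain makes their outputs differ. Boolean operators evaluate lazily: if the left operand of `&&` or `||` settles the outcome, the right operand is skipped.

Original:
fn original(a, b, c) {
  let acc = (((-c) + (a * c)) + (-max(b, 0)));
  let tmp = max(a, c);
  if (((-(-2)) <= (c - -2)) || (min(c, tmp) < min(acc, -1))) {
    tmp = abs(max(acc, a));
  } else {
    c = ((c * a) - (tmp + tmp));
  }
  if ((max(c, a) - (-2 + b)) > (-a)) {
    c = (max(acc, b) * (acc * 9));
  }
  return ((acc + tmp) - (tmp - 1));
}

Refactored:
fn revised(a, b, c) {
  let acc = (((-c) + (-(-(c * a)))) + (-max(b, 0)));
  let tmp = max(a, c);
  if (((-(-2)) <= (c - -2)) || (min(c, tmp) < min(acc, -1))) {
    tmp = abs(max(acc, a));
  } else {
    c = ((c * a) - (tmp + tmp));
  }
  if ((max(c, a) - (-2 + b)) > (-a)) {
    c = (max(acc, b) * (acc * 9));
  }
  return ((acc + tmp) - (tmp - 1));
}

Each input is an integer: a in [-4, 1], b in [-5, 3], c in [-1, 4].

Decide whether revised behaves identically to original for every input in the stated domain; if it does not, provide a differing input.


Differences: same computation, different form — yet all 324 inputs agree.
verdict: equivalent
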